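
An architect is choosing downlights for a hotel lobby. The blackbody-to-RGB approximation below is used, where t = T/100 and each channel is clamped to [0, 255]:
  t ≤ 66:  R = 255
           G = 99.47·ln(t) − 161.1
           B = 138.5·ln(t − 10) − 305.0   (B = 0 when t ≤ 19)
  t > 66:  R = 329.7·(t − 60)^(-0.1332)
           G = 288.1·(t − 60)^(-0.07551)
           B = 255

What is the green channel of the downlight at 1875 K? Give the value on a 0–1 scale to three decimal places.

0.512

t = 1875/100 = 18.75; the t ≤ 66 branch applies.
G = 99.47·ln 18.75 − 161.1 = 99.47·2.9312 − 161.1 = 130.466.
On a 0–1 scale: 130.466/255 = 0.5116 → 0.512.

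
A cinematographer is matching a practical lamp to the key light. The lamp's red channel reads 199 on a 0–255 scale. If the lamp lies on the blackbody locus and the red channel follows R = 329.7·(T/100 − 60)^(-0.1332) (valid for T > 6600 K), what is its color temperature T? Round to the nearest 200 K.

(t − 60)^(-0.1332) = 199/329.7 = 0.60358.
t − 60 = 0.60358^(1/-0.1332) = 0.60358^(-7.508) = 44.273, so t = 104.273.
T = 100·t = 10427 K → 10400 K to the nearest 200 K.

10400 K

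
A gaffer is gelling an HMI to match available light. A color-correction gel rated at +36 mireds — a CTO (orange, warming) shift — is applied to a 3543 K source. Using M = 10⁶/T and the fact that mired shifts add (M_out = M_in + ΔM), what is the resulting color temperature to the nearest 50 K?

M_in = 10⁶/3543 = 282.25 mireds.
M_out = 282.25 + (+36) = 318.25 mireds.
T_out = 10⁶/318.25 = 3142.2 K → 3150 K.

3150 K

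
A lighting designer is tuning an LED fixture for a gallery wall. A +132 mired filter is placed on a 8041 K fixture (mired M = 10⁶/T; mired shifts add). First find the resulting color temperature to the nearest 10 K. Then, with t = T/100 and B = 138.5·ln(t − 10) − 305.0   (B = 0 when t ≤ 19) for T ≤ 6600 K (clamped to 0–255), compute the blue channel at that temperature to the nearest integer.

M_in = 10⁶/8041 = 124.36; M_out = 124.36 + (+132) = 256.36.
T_out = 10⁶/256.36 = 3900.7 K → 3900 K; t = 39.
B = 138.5·ln(39 − 10) − 305.0 = 138.5·ln 29 − 305.0 = 138.5·3.3673 − 305.0 = 161.370.
Rounded: 161.

161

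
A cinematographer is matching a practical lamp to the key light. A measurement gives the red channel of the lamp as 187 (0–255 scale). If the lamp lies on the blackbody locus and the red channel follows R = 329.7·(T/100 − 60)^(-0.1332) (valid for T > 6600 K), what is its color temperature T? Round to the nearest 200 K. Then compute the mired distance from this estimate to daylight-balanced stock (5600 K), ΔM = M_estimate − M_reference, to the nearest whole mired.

(t − 60)^(-0.1332) = 187/329.7 = 0.56718.
t − 60 = 0.56718^(1/-0.1332) = 0.56718^(-7.508) = 70.620, so t = 130.620.
T = 100·t = 13062 K → 13000 K to the nearest 200 K.
M_estimate = 10⁶/13000 = 76.92; M_reference = 10⁶/5600 = 178.57.
ΔM = 76.92 − 178.57 = -101.65 → -102 mireds.

-102 mireds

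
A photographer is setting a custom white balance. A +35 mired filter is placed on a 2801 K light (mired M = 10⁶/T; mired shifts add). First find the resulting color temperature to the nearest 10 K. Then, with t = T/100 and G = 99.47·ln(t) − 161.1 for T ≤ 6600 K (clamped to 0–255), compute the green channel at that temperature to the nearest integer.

M_in = 10⁶/2801 = 357.02; M_out = 357.02 + (+35) = 392.02.
T_out = 10⁶/392.02 = 2550.9 K → 2550 K; t = 25.5.
G = 99.47·ln 25.5 − 161.1 = 99.47·3.2387 − 161.1 = 161.051.
Rounded: 161.

161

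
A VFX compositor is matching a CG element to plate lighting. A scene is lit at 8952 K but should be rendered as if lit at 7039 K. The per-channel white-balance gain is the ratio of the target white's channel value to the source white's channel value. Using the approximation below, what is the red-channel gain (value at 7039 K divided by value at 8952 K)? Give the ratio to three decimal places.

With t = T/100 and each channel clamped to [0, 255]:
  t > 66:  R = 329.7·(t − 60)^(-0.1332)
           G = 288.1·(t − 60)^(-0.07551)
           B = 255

1.149

At 8952 K (t = 89.52):
  R = 329.7·(89.52 − 60)^(-0.1332) = 329.7·29.52^(-0.1332) = 329.7·0.63706 = 210.039.
At 7039 K (t = 70.39):
  R = 329.7·(70.39 − 60)^(-0.1332) = 329.7·10.39^(-0.1332) = 329.7·0.73213 = 241.382.
Gain = 241.382 / 210.039 = 1.1492 → 1.149.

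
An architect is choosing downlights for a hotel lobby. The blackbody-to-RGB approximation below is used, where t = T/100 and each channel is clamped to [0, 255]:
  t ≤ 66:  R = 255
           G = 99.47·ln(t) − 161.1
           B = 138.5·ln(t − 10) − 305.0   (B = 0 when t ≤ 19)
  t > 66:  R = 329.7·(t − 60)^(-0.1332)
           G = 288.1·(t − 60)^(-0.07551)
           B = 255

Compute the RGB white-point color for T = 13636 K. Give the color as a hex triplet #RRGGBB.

t = 13636/100 = 136.36; the t > 66 branch applies.
R = 329.7·(136.36 − 60)^(-0.1332) = 329.7·76.36^(-0.1332) = 329.7·0.56131 = 185.064.
G = 288.1·(136.36 − 60)^(-0.07551) = 288.1·76.36^(-0.07551) = 288.1·0.72082 = 207.667.
B = 255 by definition for t > 66.
Rounded: (185, 208, 255).
In hex: #B9D0FF.

#B9D0FF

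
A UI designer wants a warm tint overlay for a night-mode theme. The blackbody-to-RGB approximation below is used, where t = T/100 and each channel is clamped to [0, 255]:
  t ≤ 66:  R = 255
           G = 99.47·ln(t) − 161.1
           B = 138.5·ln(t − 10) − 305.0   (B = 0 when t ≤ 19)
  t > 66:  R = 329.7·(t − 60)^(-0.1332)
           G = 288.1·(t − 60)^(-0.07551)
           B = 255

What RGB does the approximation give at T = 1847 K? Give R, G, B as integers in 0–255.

R=255, G=129, B=0

t = 1847/100 = 18.47; the t ≤ 66 branch applies.
R = 255 by definition for t ≤ 66.
G = 99.47·ln 18.47 − 161.1 = 99.47·2.9161 − 161.1 = 128.969.
t = 18.47 ≤ 19, so B = 0.
Rounded: (255, 129, 0).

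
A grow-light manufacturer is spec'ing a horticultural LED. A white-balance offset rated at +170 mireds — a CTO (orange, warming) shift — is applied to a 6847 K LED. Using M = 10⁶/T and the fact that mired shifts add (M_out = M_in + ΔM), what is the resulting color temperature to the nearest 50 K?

M_in = 10⁶/6847 = 146.05 mireds.
M_out = 146.05 + (+170) = 316.05 mireds.
T_out = 10⁶/316.05 = 3164.1 K → 3150 K.

3150 K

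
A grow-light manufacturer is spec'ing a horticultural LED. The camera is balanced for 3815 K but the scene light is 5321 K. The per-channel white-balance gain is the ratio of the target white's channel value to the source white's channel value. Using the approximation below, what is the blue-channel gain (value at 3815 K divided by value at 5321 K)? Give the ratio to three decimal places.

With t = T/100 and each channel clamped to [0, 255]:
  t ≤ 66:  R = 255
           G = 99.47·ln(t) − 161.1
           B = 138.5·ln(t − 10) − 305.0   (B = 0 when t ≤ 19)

0.726

At 5321 K (t = 53.21):
  B = 138.5·ln(53.21 − 10) − 305.0 = 138.5·ln 43.21 − 305.0 = 138.5·3.7661 − 305.0 = 216.601.
At 3815 K (t = 38.15):
  B = 138.5·ln(38.15 − 10) − 305.0 = 138.5·ln 28.15 − 305.0 = 138.5·3.3375 − 305.0 = 157.250.
Gain = 157.250 / 216.601 = 0.7260 → 0.726.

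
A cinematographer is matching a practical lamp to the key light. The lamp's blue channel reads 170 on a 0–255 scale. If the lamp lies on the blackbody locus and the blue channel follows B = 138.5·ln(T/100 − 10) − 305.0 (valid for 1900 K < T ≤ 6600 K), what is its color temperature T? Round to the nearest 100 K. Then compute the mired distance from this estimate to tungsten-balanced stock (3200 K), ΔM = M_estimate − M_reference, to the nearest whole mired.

-69 mireds

ln(t − 10) = (170 + 305.0) / 138.5 = 3.4296.
t − 10 = e^3.4296 = 30.864, so t = 40.864.
T = 100·t = 4086 K → 4100 K to the nearest 100 K.
M_estimate = 10⁶/4100 = 243.90; M_reference = 10⁶/3200 = 312.50.
ΔM = 243.90 − 312.50 = -68.60 → -69 mireds.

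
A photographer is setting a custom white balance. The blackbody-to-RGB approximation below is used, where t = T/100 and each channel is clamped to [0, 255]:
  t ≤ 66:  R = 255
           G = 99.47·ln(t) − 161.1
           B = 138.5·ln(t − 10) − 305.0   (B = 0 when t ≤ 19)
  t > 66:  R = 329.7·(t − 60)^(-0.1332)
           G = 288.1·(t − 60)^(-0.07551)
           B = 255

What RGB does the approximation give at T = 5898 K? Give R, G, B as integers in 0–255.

t = 5898/100 = 58.98; the t ≤ 66 branch applies.
R = 255 by definition for t ≤ 66.
G = 99.47·ln 58.98 − 161.1 = 99.47·4.0772 − 161.1 = 244.459.
B = 138.5·ln(58.98 − 10) − 305.0 = 138.5·ln 48.98 − 305.0 = 138.5·3.8914 − 305.0 = 233.961.
Rounded: (255, 244, 234).

R=255, G=244, B=234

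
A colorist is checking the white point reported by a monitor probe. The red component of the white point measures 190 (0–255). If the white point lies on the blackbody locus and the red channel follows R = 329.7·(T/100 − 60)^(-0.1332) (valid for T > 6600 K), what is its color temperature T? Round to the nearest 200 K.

12200 K

(t − 60)^(-0.1332) = 190/329.7 = 0.57628.
t − 60 = 0.57628^(1/-0.1332) = 0.57628^(-7.508) = 62.667, so t = 122.667.
T = 100·t = 12267 K → 12200 K to the nearest 200 K.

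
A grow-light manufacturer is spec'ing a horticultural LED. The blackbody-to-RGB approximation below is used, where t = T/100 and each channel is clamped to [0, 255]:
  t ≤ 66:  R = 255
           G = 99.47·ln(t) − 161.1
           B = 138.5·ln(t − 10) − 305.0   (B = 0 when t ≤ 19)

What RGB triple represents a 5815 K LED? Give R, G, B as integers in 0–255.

R=255, G=243, B=232

t = 5815/100 = 58.15; the t ≤ 66 branch applies.
R = 255 by definition for t ≤ 66.
G = 99.47·ln 58.15 − 161.1 = 99.47·4.0630 − 161.1 = 243.049.
B = 138.5·ln(58.15 − 10) − 305.0 = 138.5·ln 48.15 − 305.0 = 138.5·3.8743 − 305.0 = 231.593.
Rounded: (255, 243, 232).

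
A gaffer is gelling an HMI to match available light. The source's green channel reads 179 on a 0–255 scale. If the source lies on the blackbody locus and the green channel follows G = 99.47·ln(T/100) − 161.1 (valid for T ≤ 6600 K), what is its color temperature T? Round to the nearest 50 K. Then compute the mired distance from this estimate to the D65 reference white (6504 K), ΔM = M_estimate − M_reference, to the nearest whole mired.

+174 mireds

ln t = (179 + 161.1) / 99.47 = 3.4191.
t = e^3.4191 = 30.543.
T = 100·t = 3054 K → 3050 K to the nearest 50 K.
M_estimate = 10⁶/3050 = 327.87; M_reference = 10⁶/6504 = 153.75.
ΔM = 327.87 − 153.75 = 174.12 → +174 mireds.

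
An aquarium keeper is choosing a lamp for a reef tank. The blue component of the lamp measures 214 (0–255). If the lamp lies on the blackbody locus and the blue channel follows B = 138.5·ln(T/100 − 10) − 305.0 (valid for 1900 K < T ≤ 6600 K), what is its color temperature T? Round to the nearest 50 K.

ln(t − 10) = (214 + 305.0) / 138.5 = 3.7473.
t − 10 = e^3.7473 = 42.406, so t = 52.406.
T = 100·t = 5241 K → 5250 K to the nearest 50 K.

5250 K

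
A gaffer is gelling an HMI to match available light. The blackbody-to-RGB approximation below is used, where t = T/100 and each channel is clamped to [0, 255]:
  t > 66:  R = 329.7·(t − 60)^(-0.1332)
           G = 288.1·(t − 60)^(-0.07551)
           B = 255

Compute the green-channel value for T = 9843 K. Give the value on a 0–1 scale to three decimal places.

t = 9843/100 = 98.43; the t > 66 branch applies.
G = 288.1·(98.43 − 60)^(-0.07551) = 288.1·38.43^(-0.07551) = 288.1·0.75917 = 218.718.
On a 0–1 scale: 218.718/255 = 0.8577 → 0.858.

0.858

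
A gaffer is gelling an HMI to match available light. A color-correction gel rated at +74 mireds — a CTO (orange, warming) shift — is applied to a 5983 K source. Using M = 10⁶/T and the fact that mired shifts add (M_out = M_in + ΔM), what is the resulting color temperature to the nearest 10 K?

M_in = 10⁶/5983 = 167.14 mireds.
M_out = 167.14 + (+74) = 241.14 mireds.
T_out = 10⁶/241.14 = 4147.0 K → 4150 K.

4150 K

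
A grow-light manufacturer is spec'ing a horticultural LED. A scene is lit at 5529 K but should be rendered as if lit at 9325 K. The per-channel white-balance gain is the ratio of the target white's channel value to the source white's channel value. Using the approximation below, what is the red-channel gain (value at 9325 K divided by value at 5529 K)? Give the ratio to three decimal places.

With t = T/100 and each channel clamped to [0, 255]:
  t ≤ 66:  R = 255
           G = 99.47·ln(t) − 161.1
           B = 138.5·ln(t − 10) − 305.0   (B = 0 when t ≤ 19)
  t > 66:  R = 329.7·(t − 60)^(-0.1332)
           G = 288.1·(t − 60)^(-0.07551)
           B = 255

0.811

At 5529 K (t = 55.29):
  R = 255 by definition for t ≤ 66.
At 9325 K (t = 93.25):
  R = 329.7·(93.25 − 60)^(-0.1332) = 329.7·33.25^(-0.1332) = 329.7·0.62704 = 206.736.
Gain = 206.736 / 255.000 = 0.8107 → 0.811.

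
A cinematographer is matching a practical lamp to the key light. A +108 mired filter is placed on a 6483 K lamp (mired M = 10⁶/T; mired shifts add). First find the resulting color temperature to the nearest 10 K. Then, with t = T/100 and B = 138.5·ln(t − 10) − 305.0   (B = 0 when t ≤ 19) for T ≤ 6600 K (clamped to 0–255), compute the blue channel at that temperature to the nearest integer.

157

M_in = 10⁶/6483 = 154.25; M_out = 154.25 + (+108) = 262.25.
T_out = 10⁶/262.25 = 3813.2 K → 3810 K; t = 38.1.
B = 138.5·ln(38.1 − 10) − 305.0 = 138.5·ln 28.1 − 305.0 = 138.5·3.3358 − 305.0 = 157.004.
Rounded: 157.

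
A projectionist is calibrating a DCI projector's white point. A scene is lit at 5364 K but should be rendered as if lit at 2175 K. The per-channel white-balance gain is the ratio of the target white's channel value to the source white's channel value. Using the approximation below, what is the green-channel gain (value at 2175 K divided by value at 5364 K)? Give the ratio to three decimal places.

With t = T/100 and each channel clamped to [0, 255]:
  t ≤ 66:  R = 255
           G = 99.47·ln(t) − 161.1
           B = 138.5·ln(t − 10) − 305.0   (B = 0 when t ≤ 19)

At 5364 K (t = 53.64):
  G = 99.47·ln 53.64 − 161.1 = 99.47·3.9823 − 161.1 = 235.019.
At 2175 K (t = 21.75):
  G = 99.47·ln 21.75 − 161.1 = 99.47·3.0796 − 161.1 = 145.229.
Gain = 145.229 / 235.019 = 0.6179 → 0.618.

0.618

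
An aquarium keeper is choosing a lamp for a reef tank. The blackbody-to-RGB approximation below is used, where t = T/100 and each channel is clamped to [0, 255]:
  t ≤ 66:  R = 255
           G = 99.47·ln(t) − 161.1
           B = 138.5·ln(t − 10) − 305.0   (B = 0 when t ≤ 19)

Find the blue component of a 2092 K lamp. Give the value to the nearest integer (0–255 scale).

t = 2092/100 = 20.92; the t ≤ 66 branch applies.
B = 138.5·ln(20.92 − 10) − 305.0 = 138.5·ln 10.92 − 305.0 = 138.5·2.3906 − 305.0 = 26.098.
Rounded: 26.

26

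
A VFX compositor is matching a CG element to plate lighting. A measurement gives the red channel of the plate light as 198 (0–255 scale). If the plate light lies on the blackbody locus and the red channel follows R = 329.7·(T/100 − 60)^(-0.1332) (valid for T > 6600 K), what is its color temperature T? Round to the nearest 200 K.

(t − 60)^(-0.1332) = 198/329.7 = 0.60055.
t − 60 = 0.60055^(1/-0.1332) = 0.60055^(-7.508) = 45.980, so t = 105.980.
T = 100·t = 10598 K → 10600 K to the nearest 200 K.

10600 K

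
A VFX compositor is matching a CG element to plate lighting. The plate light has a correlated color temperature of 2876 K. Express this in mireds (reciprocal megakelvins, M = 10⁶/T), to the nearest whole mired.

M = 10⁶ / 2876 = 347.705 → 348 mireds.

348 mireds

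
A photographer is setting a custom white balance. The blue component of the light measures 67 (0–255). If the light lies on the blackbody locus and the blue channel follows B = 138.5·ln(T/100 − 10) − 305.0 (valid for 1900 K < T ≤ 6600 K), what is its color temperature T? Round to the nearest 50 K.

ln(t − 10) = (67 + 305.0) / 138.5 = 2.6859.
t − 10 = e^2.6859 = 14.672, so t = 24.672.
T = 100·t = 2467 K → 2450 K to the nearest 50 K.

2450 K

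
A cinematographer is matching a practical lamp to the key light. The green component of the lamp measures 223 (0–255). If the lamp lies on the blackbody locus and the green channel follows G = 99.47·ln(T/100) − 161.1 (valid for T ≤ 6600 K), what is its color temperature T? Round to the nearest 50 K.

4750 K

ln t = (223 + 161.1) / 99.47 = 3.8615.
t = e^3.8615 = 47.535.
T = 100·t = 4753 K → 4750 K to the nearest 50 K.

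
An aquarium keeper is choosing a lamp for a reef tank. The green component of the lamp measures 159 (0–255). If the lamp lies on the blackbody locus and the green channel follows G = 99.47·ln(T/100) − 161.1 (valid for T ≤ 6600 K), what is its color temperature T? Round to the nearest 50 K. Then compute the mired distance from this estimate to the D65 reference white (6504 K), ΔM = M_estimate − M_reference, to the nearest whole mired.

ln t = (159 + 161.1) / 99.47 = 3.2181.
t = e^3.2181 = 24.980.
T = 100·t = 2498 K → 2500 K to the nearest 50 K.
M_estimate = 10⁶/2500 = 400.00; M_reference = 10⁶/6504 = 153.75.
ΔM = 400.00 − 153.75 = 246.25 → +246 mireds.

+246 mireds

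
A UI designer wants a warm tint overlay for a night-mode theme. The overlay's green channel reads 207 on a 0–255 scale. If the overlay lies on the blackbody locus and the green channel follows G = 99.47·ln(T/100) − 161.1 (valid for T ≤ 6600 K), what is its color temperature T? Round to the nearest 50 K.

ln t = (207 + 161.1) / 99.47 = 3.7006.
t = e^3.7006 = 40.472.
T = 100·t = 4047 K → 4050 K to the nearest 50 K.

4050 K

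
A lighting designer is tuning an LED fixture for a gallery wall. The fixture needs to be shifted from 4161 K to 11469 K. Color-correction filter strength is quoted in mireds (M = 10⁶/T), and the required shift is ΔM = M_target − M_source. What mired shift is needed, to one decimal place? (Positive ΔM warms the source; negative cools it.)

M_source = 10⁶/4161 = 240.327; M_target = 10⁶/11469 = 87.192.
ΔM = 87.192 − 240.327 = -153.135 → -153.1 mireds, a cooling shift.

-153.1 mireds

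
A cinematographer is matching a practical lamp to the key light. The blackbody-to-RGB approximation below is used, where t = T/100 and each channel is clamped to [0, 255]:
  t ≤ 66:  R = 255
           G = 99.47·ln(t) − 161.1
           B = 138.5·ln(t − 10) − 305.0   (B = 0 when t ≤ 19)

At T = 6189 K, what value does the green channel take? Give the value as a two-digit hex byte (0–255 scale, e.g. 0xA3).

t = 6189/100 = 61.89; the t ≤ 66 branch applies.
G = 99.47·ln 61.89 − 161.1 = 99.47·4.1254 − 161.1 = 249.249.
Rounded: 249; in hex, 0xF9.

0xF9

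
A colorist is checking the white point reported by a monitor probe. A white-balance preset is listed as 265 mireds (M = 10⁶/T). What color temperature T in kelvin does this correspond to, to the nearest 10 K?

T = 10⁶ / 265 = 3773.58 K → 3770 K.

3770 K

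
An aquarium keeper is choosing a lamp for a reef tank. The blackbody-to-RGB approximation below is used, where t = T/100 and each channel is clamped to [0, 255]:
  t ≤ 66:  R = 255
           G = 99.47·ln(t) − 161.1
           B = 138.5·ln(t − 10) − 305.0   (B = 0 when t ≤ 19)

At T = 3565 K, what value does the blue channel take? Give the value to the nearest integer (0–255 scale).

t = 3565/100 = 35.65; the t ≤ 66 branch applies.
B = 138.5·ln(35.65 − 10) − 305.0 = 138.5·ln 25.65 − 305.0 = 138.5·3.2445 − 305.0 = 144.369.
Rounded: 144.

144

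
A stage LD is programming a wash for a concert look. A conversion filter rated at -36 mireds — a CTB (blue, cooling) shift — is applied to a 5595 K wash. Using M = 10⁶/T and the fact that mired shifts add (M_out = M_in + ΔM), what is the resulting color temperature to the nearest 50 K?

7000 K

M_in = 10⁶/5595 = 178.73 mireds.
M_out = 178.73 + (-36) = 142.73 mireds.
T_out = 10⁶/142.73 = 7006.2 K → 7000 K.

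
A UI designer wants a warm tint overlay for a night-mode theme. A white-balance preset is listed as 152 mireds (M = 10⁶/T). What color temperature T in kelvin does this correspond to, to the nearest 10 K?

6580 K

T = 10⁶ / 152 = 6578.95 K → 6580 K.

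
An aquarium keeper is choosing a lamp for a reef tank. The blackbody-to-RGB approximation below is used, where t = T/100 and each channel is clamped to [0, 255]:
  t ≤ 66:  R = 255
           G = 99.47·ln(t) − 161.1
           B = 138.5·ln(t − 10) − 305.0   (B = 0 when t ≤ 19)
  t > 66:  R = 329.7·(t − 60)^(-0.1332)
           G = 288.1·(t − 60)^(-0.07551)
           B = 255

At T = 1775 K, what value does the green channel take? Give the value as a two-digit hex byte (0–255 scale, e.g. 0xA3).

0x7D

t = 1775/100 = 17.75; the t ≤ 66 branch applies.
G = 99.47·ln 17.75 − 161.1 = 99.47·2.8764 − 161.1 = 125.014.
Rounded: 125; in hex, 0x7D.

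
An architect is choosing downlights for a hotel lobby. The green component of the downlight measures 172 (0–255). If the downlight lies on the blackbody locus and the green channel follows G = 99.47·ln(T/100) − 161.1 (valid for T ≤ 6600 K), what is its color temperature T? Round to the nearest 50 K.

2850 K

ln t = (172 + 161.1) / 99.47 = 3.3487.
t = e^3.3487 = 28.467.
T = 100·t = 2847 K → 2850 K to the nearest 50 K.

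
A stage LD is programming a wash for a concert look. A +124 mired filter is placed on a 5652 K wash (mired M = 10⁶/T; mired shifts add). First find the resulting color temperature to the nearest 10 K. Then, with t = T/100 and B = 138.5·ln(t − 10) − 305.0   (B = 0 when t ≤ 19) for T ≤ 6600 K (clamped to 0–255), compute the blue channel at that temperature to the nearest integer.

M_in = 10⁶/5652 = 176.93; M_out = 176.93 + (+124) = 300.93.
T_out = 10⁶/300.93 = 3323.0 K → 3320 K; t = 33.2.
B = 138.5·ln(33.2 − 10) − 305.0 = 138.5·ln 23.2 − 305.0 = 138.5·3.1442 − 305.0 = 130.465.
Rounded: 130.

130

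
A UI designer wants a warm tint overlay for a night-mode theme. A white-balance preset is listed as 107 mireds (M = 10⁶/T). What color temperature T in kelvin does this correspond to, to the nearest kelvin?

T = 10⁶ / 107 = 9345.79 K → 9346 K.

9346 K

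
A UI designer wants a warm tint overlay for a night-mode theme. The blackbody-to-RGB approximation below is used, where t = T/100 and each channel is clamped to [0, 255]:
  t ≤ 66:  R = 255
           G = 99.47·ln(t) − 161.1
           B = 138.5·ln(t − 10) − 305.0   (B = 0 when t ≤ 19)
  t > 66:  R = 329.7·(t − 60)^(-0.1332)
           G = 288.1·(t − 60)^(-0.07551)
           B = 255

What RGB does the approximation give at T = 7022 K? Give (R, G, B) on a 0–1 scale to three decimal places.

(0.949, 0.948, 1.000)

t = 7022/100 = 70.22; the t > 66 branch applies.
R = 329.7·(70.22 − 60)^(-0.1332) = 329.7·10.22^(-0.1332) = 329.7·0.73374 = 241.913.
G = 288.1·(70.22 − 60)^(-0.07551) = 288.1·10.22^(-0.07551) = 288.1·0.83903 = 241.724.
B = 255 by definition for t > 66.
Dividing each by 255: (0.9487, 0.9479, 1.0000) → (0.949, 0.948, 1.000).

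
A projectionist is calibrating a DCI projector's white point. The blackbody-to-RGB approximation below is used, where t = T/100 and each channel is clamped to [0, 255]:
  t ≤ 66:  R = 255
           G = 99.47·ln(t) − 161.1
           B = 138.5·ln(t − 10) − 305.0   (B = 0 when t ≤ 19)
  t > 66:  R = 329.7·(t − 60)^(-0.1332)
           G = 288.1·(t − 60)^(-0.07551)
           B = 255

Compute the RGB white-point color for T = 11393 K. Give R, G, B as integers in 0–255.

R=194, G=213, B=255

t = 11393/100 = 113.93; the t > 66 branch applies.
R = 329.7·(113.93 − 60)^(-0.1332) = 329.7·53.93^(-0.1332) = 329.7·0.58792 = 193.838.
G = 288.1·(113.93 − 60)^(-0.07551) = 288.1·53.93^(-0.07551) = 288.1·0.74000 = 213.193.
B = 255 by definition for t > 66.
Rounded: (194, 213, 255).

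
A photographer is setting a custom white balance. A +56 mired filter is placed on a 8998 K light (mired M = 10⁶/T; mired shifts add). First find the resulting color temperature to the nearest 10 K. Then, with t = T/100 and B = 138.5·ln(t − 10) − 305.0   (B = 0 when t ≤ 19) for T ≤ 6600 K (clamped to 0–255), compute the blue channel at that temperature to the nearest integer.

236

M_in = 10⁶/8998 = 111.14; M_out = 111.14 + (+56) = 167.14.
T_out = 10⁶/167.14 = 5983.2 K → 5980 K; t = 59.8.
B = 138.5·ln(59.8 − 10) − 305.0 = 138.5·ln 49.8 − 305.0 = 138.5·3.9080 − 305.0 = 236.260.
Rounded: 236.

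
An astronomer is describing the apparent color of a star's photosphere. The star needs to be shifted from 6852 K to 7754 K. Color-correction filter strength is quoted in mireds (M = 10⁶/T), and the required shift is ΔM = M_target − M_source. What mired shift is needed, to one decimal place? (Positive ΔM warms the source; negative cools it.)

-17.0 mireds

M_source = 10⁶/6852 = 145.943; M_target = 10⁶/7754 = 128.966.
ΔM = 128.966 − 145.943 = -16.977 → -17.0 mireds, a cooling shift.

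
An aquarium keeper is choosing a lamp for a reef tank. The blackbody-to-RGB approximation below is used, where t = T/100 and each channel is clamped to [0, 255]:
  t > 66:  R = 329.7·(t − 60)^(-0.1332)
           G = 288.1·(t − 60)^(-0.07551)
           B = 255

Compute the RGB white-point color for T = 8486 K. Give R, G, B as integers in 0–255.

t = 8486/100 = 84.86; the t > 66 branch applies.
R = 329.7·(84.86 − 60)^(-0.1332) = 329.7·24.86^(-0.1332) = 329.7·0.65181 = 214.901.
G = 288.1·(84.86 − 60)^(-0.07551) = 288.1·24.86^(-0.07551) = 288.1·0.78456 = 226.032.
B = 255 by definition for t > 66.
Rounded: (215, 226, 255).

R=215, G=226, B=255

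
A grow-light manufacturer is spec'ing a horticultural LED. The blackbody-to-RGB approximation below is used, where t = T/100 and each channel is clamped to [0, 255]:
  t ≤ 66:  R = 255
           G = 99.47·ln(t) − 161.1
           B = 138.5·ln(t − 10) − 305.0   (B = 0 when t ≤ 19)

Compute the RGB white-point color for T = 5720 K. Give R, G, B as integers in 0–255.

t = 5720/100 = 57.2; the t ≤ 66 branch applies.
R = 255 by definition for t ≤ 66.
G = 99.47·ln 57.2 − 161.1 = 99.47·4.0466 − 161.1 = 241.411.
B = 138.5·ln(57.2 − 10) − 305.0 = 138.5·ln 47.2 − 305.0 = 138.5·3.8544 − 305.0 = 228.834.
Rounded: (255, 241, 229).

R=255, G=241, B=229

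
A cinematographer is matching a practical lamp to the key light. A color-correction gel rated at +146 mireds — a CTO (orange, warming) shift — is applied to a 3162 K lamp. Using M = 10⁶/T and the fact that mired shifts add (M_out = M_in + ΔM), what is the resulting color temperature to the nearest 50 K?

2150 K

M_in = 10⁶/3162 = 316.26 mireds.
M_out = 316.26 + (+146) = 462.26 mireds.
T_out = 10⁶/462.26 = 2163.3 K → 2150 K.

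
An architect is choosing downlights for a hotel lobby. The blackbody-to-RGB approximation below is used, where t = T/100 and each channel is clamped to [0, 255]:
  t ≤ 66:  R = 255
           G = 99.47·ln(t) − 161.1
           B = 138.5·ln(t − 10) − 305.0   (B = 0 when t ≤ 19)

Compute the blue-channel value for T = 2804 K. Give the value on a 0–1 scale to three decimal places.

t = 2804/100 = 28.04; the t ≤ 66 branch applies.
B = 138.5·ln(28.04 − 10) − 305.0 = 138.5·ln 18.04 − 305.0 = 138.5·2.8926 − 305.0 = 95.624.
On a 0–1 scale: 95.624/255 = 0.3750 → 0.375.

0.375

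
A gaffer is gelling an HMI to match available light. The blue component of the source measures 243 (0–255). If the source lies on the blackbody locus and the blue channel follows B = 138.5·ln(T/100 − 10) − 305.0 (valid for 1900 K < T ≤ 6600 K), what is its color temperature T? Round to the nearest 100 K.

ln(t − 10) = (243 + 305.0) / 138.5 = 3.9567.
t − 10 = e^3.9567 = 52.283, so t = 62.283.
T = 100·t = 6228 K → 6200 K to the nearest 100 K.

6200 K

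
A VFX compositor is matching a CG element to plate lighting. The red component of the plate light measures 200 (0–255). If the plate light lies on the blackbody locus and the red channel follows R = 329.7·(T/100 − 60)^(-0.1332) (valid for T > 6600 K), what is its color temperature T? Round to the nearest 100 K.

10300 K

(t − 60)^(-0.1332) = 200/329.7 = 0.60661.
t − 60 = 0.60661^(1/-0.1332) = 0.60661^(-7.508) = 42.638, so t = 102.638.
T = 100·t = 10264 K → 10300 K to the nearest 100 K.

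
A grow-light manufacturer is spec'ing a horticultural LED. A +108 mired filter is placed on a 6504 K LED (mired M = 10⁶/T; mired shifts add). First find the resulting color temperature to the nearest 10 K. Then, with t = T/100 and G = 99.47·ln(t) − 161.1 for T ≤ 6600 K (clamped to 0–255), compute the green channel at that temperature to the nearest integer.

M_in = 10⁶/6504 = 153.75; M_out = 153.75 + (+108) = 261.75.
T_out = 10⁶/261.75 = 3820.4 K → 3820 K; t = 38.2.
G = 99.47·ln 38.2 − 161.1 = 99.47·3.6428 − 161.1 = 201.253.
Rounded: 201.

201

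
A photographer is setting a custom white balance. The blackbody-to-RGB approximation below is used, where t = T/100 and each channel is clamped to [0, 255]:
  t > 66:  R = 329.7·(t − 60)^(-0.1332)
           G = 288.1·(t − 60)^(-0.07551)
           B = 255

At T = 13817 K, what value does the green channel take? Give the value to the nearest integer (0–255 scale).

207

t = 13817/100 = 138.17; the t > 66 branch applies.
G = 288.1·(138.17 − 60)^(-0.07551) = 288.1·78.17^(-0.07551) = 288.1·0.71954 = 207.300.
Rounded: 207.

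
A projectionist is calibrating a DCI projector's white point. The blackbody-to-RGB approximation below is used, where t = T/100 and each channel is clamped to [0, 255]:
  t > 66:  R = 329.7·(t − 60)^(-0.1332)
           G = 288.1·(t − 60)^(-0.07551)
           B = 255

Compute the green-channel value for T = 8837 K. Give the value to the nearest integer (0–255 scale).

t = 8837/100 = 88.37; the t > 66 branch applies.
G = 288.1·(88.37 − 60)^(-0.07551) = 288.1·28.37^(-0.07551) = 288.1·0.77677 = 223.789.
Rounded: 224.

224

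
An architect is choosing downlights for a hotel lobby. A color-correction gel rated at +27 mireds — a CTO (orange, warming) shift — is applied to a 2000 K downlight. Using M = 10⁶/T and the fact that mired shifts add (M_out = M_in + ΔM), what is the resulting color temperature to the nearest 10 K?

M_in = 10⁶/2000 = 500.00 mireds.
M_out = 500.00 + (+27) = 527.00 mireds.
T_out = 10⁶/527.00 = 1897.5 K → 1900 K.

1900 K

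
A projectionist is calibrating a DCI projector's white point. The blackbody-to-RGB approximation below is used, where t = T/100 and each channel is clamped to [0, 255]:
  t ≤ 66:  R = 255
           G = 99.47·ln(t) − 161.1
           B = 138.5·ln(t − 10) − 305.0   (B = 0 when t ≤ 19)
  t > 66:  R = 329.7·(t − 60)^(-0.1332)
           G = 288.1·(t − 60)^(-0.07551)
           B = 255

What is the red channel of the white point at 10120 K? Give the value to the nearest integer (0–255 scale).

201

t = 10120/100 = 101.2; the t > 66 branch applies.
R = 329.7·(101.2 − 60)^(-0.1332) = 329.7·41.2^(-0.1332) = 329.7·0.60939 = 200.916.
Rounded: 201.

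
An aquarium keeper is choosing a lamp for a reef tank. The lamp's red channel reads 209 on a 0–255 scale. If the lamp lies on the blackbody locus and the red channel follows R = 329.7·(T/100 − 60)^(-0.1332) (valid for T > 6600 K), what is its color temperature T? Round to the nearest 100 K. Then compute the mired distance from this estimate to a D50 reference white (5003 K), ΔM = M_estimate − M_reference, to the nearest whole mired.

(t − 60)^(-0.1332) = 209/329.7 = 0.63391.
t − 60 = 0.63391^(1/-0.1332) = 0.63391^(-7.508) = 30.639, so t = 90.639.
T = 100·t = 9064 K → 9100 K to the nearest 100 K.
M_estimate = 10⁶/9100 = 109.89; M_reference = 10⁶/5003 = 199.88.
ΔM = 109.89 − 199.88 = -89.99 → -90 mireds.

-90 mireds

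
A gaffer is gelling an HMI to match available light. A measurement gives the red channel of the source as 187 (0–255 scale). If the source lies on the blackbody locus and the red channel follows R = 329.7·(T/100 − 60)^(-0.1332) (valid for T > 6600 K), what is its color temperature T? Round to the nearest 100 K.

13100 K

(t − 60)^(-0.1332) = 187/329.7 = 0.56718.
t − 60 = 0.56718^(1/-0.1332) = 0.56718^(-7.508) = 70.620, so t = 130.620.
T = 100·t = 13062 K → 13100 K to the nearest 100 K.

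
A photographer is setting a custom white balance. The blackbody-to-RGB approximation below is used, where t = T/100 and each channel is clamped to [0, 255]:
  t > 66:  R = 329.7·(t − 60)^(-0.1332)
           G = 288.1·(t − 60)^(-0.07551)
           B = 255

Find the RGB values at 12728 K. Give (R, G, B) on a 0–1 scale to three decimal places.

t = 12728/100 = 127.28; the t > 66 branch applies.
R = 329.7·(127.28 − 60)^(-0.1332) = 329.7·67.28^(-0.1332) = 329.7·0.57085 = 188.211.
G = 288.1·(127.28 − 60)^(-0.07551) = 288.1·67.28^(-0.07551) = 288.1·0.72774 = 209.662.
B = 255 by definition for t > 66.
Dividing each by 255: (0.7381, 0.8222, 1.0000) → (0.738, 0.822, 1.000).

(0.738, 0.822, 1.000)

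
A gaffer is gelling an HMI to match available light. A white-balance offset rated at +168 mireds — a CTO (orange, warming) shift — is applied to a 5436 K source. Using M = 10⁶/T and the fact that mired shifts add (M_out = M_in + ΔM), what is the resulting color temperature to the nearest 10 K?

M_in = 10⁶/5436 = 183.96 mireds.
M_out = 183.96 + (+168) = 351.96 mireds.
T_out = 10⁶/351.96 = 2841.2 K → 2840 K.

2840 K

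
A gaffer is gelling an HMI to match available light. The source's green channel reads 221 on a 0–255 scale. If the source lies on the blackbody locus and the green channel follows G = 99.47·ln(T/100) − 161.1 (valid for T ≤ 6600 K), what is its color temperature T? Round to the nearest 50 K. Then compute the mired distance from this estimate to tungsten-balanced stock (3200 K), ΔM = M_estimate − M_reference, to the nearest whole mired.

ln t = (221 + 161.1) / 99.47 = 3.8414.
t = e^3.8414 = 46.589.
T = 100·t = 4659 K → 4650 K to the nearest 50 K.
M_estimate = 10⁶/4650 = 215.05; M_reference = 10⁶/3200 = 312.50.
ΔM = 215.05 − 312.50 = -97.45 → -97 mireds.

-97 mireds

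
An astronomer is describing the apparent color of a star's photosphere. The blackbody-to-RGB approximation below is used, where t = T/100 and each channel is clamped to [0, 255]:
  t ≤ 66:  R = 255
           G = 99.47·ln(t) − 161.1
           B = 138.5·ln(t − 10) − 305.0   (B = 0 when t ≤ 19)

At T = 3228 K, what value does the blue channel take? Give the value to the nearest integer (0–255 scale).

125

t = 3228/100 = 32.28; the t ≤ 66 branch applies.
B = 138.5·ln(32.28 − 10) − 305.0 = 138.5·ln 22.28 − 305.0 = 138.5·3.1037 − 305.0 = 124.861.
Rounded: 125.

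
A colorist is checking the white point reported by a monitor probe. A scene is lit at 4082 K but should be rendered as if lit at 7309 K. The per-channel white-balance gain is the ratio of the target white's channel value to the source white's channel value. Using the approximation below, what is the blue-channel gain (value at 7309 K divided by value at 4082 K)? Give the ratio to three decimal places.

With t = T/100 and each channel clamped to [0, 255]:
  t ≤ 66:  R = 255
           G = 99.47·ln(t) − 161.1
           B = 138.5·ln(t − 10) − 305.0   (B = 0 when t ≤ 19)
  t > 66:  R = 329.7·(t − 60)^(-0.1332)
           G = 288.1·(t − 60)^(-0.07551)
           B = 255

At 4082 K (t = 40.82):
  B = 138.5·ln(40.82 − 10) − 305.0 = 138.5·ln 30.82 − 305.0 = 138.5·3.4282 − 305.0 = 169.801.
At 7309 K (t = 73.09):
  B = 255 by definition for t > 66.
Gain = 255.000 / 169.801 = 1.5018 → 1.502.

1.502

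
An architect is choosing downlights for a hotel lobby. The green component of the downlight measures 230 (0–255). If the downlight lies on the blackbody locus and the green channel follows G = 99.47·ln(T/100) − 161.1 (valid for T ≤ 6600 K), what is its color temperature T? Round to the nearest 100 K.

5100 K

ln t = (230 + 161.1) / 99.47 = 3.9318.
t = e^3.9318 = 51.001.
T = 100·t = 5100 K → 5100 K to the nearest 100 K.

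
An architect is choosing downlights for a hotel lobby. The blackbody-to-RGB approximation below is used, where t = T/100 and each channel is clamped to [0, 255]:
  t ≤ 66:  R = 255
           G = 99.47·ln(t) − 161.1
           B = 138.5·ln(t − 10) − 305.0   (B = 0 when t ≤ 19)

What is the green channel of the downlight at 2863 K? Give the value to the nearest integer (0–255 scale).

t = 2863/100 = 28.63; the t ≤ 66 branch applies.
G = 99.47·ln 28.63 − 161.1 = 99.47·3.3545 − 161.1 = 172.568.
Rounded: 173.

173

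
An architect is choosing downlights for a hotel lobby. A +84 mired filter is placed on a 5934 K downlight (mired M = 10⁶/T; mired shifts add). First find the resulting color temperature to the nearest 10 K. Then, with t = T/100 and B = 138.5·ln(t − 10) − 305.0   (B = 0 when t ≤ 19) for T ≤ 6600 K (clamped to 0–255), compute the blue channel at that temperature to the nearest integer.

164

M_in = 10⁶/5934 = 168.52; M_out = 168.52 + (+84) = 252.52.
T_out = 10⁶/252.52 = 3960.1 K → 3960 K; t = 39.6.
B = 138.5·ln(39.6 − 10) − 305.0 = 138.5·ln 29.6 − 305.0 = 138.5·3.3878 − 305.0 = 164.207.
Rounded: 164.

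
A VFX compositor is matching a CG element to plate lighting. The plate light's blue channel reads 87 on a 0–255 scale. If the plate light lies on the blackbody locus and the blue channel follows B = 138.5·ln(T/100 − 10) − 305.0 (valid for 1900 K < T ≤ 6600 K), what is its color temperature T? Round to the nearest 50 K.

2700 K

ln(t − 10) = (87 + 305.0) / 138.5 = 2.8303.
t − 10 = e^2.8303 = 16.951, so t = 26.951.
T = 100·t = 2695 K → 2700 K to the nearest 50 K.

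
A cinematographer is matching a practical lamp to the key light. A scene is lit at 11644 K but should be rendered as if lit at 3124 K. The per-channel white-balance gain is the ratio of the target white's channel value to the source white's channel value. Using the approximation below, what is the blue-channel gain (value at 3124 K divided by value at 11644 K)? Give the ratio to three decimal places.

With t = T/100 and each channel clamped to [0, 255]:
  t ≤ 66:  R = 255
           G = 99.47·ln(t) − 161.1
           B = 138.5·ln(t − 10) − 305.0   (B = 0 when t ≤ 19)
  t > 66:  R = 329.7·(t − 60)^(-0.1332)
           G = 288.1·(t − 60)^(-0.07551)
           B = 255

At 11644 K (t = 116.44):
  B = 255 by definition for t > 66.
At 3124 K (t = 31.24):
  B = 138.5·ln(31.24 − 10) − 305.0 = 138.5·ln 21.24 − 305.0 = 138.5·3.0559 − 305.0 = 118.240.
Gain = 118.240 / 255.000 = 0.4637 → 0.464.

0.464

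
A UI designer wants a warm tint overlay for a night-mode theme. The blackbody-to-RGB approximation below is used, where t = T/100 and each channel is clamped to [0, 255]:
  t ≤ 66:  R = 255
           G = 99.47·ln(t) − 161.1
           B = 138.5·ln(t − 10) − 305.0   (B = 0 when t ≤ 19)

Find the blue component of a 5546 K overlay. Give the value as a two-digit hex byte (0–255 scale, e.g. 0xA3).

t = 5546/100 = 55.46; the t ≤ 66 branch applies.
B = 138.5·ln(55.46 − 10) − 305.0 = 138.5·ln 45.46 − 305.0 = 138.5·3.8168 − 305.0 = 223.631.
Rounded: 224; in hex, 0xE0.

0xE0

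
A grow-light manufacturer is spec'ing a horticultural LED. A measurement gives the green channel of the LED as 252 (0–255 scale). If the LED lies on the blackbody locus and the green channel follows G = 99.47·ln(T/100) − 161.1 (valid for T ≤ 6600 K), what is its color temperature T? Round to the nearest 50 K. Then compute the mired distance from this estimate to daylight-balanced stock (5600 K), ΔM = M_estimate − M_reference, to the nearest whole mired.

ln t = (252 + 161.1) / 99.47 = 4.1530.
t = e^4.1530 = 63.625.
T = 100·t = 6363 K → 6350 K to the nearest 50 K.
M_estimate = 10⁶/6350 = 157.48; M_reference = 10⁶/5600 = 178.57.
ΔM = 157.48 − 178.57 = -21.09 → -21 mireds.

-21 mireds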